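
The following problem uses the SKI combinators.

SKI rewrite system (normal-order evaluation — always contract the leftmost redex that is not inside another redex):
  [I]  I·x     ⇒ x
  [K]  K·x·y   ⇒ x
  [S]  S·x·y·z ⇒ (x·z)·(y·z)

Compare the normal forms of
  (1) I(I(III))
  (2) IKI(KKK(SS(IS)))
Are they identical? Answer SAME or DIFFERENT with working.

Term A:
  start: I(I(III))
  [1] I(III)
  [2] III
  [3] II
  [4] I

Term B:
  start: IKI(KKK(SS(IS)))
  [1] KI(KKK(SS(IS)))
  [2] I

Answer: SAME — A ⇓ I, B ⇓ I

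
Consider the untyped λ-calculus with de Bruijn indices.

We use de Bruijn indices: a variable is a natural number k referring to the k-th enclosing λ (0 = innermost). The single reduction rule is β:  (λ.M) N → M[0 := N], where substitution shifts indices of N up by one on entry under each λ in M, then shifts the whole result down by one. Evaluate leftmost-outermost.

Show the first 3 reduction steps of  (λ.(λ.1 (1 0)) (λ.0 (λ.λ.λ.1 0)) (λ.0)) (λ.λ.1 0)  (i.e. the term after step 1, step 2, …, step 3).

  start: (λ.(λ.1 (1 0)) (λ.0 (λ.λ.λ.1 0)) (λ.0)) (λ.λ.1 0)
  step 1: (λ.(λ.λ.1 0) ((λ.λ.1 0) 0)) (λ.0 (λ.λ.λ.1 0)) (λ.0)
  step 2: (λ.λ.1 0) ((λ.λ.1 0) (λ.0 (λ.λ.λ.1 0))) (λ.0)
  step 3: (λ.(λ.λ.1 0) (λ.0 (λ.λ.λ.1 0)) 0) (λ.0)

Answer: after 3 steps: (λ.(λ.λ.1 0) (λ.0 (λ.λ.λ.1 0)) 0) (λ.0)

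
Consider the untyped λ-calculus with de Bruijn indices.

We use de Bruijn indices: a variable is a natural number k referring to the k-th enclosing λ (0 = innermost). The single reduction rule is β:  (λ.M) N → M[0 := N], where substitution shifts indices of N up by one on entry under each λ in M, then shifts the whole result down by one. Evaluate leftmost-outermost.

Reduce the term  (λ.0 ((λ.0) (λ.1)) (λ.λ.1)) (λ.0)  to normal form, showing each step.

Answer: normal form = λ.0  (in 4 steps)

Reduction:
  start: (λ.0 ((λ.0) (λ.1)) (λ.λ.1)) (λ.0)
  step 1: (λ.0) ((λ.0) (λ.λ.0)) (λ.λ.1)
  step 2: (λ.0) (λ.λ.0) (λ.λ.1)
  step 3: (λ.λ.0) (λ.λ.1)
  step 4: λ.0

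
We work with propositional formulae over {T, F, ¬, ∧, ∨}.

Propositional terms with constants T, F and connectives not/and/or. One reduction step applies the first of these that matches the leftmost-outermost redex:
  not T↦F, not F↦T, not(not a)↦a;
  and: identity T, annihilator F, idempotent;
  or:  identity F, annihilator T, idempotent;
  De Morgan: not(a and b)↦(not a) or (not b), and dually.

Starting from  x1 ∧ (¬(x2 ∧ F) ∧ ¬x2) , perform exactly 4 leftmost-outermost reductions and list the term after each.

Answer: after 4 steps: x1 ∧ ¬x2

Working:
  start: x1 ∧ (¬(x2 ∧ F) ∧ ¬x2)
  [1] x1 ∧ ((¬x2 ∨ ¬F) ∧ ¬x2)
  [2] x1 ∧ ((¬x2 ∨ T) ∧ ¬x2)
  [3] x1 ∧ (T ∧ ¬x2)
  [4] x1 ∧ ¬x2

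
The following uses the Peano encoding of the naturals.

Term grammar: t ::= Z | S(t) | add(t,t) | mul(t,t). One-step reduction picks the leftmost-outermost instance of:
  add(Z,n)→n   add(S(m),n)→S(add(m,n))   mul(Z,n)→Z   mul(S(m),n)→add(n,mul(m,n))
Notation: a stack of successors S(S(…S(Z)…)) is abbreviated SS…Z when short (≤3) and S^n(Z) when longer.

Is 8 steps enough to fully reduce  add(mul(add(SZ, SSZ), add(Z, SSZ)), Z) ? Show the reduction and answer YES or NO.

Answer: NO — after 8 steps the term is S(S(add(mul(add(Z, SSZ), add(Z, SSZ)), Z))), not yet normal

Working:
  start: add(mul(add(SZ, SSZ), add(Z, SSZ)), Z)
  [1] add(mul(S(add(Z, SSZ)), add(Z, SSZ)), Z)
  [2] add(add(add(Z, SSZ), mul(add(Z, SSZ), add(Z, SSZ))), Z)
  [3] add(add(SSZ, mul(add(Z, SSZ), add(Z, SSZ))), Z)
  [4] add(S(add(SZ, mul(add(Z, SSZ), add(Z, SSZ)))), Z)
  [5] S(add(add(SZ, mul(add(Z, SSZ), add(Z, SSZ))), Z))
  [6] S(add(S(add(Z, mul(add(Z, SSZ), add(Z, SSZ)))), Z))
  [7] S(S(add(add(Z, mul(add(Z, SSZ), add(Z, SSZ))), Z)))
  [8] S(S(add(mul(add(Z, SSZ), add(Z, SSZ)), Z)))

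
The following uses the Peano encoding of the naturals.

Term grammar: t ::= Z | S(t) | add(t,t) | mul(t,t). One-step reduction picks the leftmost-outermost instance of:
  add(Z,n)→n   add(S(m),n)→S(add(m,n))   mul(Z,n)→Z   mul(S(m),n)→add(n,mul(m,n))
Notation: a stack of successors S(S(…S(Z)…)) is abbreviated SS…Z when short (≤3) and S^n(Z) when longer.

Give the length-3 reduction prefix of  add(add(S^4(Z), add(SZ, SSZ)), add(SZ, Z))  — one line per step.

Answer: after 3 steps: S(add(S(add(SSZ, add(SZ, SSZ))), add(SZ, Z)))

Working:
  start: add(add(S^4(Z), add(SZ, SSZ)), add(SZ, Z))
  [1] add(S(add(SSSZ, add(SZ, SSZ))), add(SZ, Z))
  [2] S(add(add(SSSZ, add(SZ, SSZ)), add(SZ, Z)))
  [3] S(add(S(add(SSZ, add(SZ, SSZ))), add(SZ, Z)))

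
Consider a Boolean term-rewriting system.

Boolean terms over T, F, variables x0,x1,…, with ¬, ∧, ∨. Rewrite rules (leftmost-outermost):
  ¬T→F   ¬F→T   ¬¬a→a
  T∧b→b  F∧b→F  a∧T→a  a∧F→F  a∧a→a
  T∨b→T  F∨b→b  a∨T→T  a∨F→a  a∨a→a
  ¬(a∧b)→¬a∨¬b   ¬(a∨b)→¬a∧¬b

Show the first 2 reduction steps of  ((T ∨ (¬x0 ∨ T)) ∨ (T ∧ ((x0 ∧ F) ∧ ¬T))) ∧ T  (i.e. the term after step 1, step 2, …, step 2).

  start: ((T ∨ (¬x0 ∨ T)) ∨ (T ∧ ((x0 ∧ F) ∧ ¬T))) ∧ T
  →1  (T ∨ (¬x0 ∨ T)) ∨ (T ∧ ((x0 ∧ F) ∧ ¬T))
  →2  T ∨ (T ∧ ((x0 ∧ F) ∧ ¬T))

Answer: after 2 steps: T ∨ (T ∧ ((x0 ∧ F) ∧ ¬T))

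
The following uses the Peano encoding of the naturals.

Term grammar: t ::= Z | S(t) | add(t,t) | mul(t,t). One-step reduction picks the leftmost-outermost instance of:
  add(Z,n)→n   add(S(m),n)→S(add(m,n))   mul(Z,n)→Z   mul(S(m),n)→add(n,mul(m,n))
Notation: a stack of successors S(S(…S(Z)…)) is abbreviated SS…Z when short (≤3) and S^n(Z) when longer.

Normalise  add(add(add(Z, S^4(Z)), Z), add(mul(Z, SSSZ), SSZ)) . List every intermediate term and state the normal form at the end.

Answer: normal form = S^6(Z)  (in 13 steps)

Derivation:
  start: add(add(add(Z, S^4(Z)), Z), add(mul(Z, SSSZ), SSZ))
  →1  add(add(S^4(Z), Z), add(mul(Z, SSSZ), SSZ))
  →2  add(S(add(SSSZ, Z)), add(mul(Z, SSSZ), SSZ))
  →3  S(add(add(SSSZ, Z), add(mul(Z, SSSZ), SSZ)))
  →4  S(add(S(add(SSZ, Z)), add(mul(Z, SSSZ), SSZ)))
  →5  S(S(add(add(SSZ, Z), add(mul(Z, SSSZ), SSZ))))
  →6  S(S(add(S(add(SZ, Z)), add(mul(Z, SSSZ), SSZ))))
  →7  S(S(S(add(add(SZ, Z), add(mul(Z, SSSZ), SSZ)))))
  →8  S(S(S(add(S(add(Z, Z)), add(mul(Z, SSSZ), SSZ)))))
  →9  S(S(S(S(add(add(Z, Z), add(mul(Z, SSSZ), SSZ))))))
  →10  S(S(S(S(add(Z, add(mul(Z, SSSZ), SSZ))))))
  →11  S(S(S(S(add(mul(Z, SSSZ), SSZ)))))
  →12  S(S(S(S(add(Z, SSZ)))))
  →13  S^6(Z)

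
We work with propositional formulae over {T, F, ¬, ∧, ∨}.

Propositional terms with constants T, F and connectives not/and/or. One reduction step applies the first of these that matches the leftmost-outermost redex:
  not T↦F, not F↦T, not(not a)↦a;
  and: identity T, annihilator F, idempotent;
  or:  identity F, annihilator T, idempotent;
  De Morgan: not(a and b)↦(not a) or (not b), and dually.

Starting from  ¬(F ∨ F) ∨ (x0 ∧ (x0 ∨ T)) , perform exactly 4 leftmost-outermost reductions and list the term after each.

  start: ¬(F ∨ F) ∨ (x0 ∧ (x0 ∨ T))
  [1] (¬F ∧ ¬F) ∨ (x0 ∧ (x0 ∨ T))
  [2] ¬F ∨ (x0 ∧ (x0 ∨ T))
  [3] T ∨ (x0 ∧ (x0 ∨ T))
  [4] T

Answer: after 4 steps: T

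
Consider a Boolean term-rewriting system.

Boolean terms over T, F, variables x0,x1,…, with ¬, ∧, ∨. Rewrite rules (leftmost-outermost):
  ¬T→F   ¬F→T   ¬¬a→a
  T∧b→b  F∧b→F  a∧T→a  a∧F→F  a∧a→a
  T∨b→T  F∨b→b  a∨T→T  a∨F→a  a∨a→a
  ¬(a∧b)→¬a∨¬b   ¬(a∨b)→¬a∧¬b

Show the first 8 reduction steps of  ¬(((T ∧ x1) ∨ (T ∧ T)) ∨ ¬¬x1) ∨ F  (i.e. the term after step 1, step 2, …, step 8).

  start: ¬(((T ∧ x1) ∨ (T ∧ T)) ∨ ¬¬x1) ∨ F
  →1  ¬(((T ∧ x1) ∨ (T ∧ T)) ∨ ¬¬x1)
  →2  ¬((T ∧ x1) ∨ (T ∧ T)) ∧ ¬¬¬x1
  →3  (¬(T ∧ x1) ∧ ¬(T ∧ T)) ∧ ¬¬¬x1
  →4  ((¬T ∨ ¬x1) ∧ ¬(T ∧ T)) ∧ ¬¬¬x1
  →5  ((F ∨ ¬x1) ∧ ¬(T ∧ T)) ∧ ¬¬¬x1
  →6  (¬x1 ∧ ¬(T ∧ T)) ∧ ¬¬¬x1
  →7  (¬x1 ∧ (¬T ∨ ¬T)) ∧ ¬¬¬x1
  →8  (¬x1 ∧ ¬T) ∧ ¬¬¬x1

Answer: after 8 steps: (¬x1 ∧ ¬T) ∧ ¬¬¬x1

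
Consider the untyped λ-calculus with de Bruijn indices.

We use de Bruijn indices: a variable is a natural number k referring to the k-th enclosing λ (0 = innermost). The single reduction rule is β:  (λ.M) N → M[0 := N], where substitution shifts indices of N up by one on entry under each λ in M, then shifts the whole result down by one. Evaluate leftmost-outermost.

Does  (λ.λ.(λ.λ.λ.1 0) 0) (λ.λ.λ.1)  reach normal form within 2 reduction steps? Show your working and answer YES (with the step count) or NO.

  start: (λ.λ.(λ.λ.λ.1 0) 0) (λ.λ.λ.1)
  [1] λ.(λ.λ.λ.1 0) 0
  [2] λ.λ.λ.1 0

Answer: YES — reaches normal form λ.λ.λ.1 0 in 2 ≤ 2 steps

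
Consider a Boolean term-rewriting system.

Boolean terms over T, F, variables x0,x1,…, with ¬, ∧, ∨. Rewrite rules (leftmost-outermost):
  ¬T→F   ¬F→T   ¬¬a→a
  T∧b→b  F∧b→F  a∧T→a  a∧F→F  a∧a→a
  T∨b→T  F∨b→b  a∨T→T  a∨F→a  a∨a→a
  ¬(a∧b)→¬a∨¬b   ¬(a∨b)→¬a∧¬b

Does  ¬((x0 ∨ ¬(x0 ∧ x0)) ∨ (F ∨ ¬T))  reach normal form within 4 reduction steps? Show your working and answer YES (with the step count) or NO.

  start: ¬((x0 ∨ ¬(x0 ∧ x0)) ∨ (F ∨ ¬T))
  →1  ¬(x0 ∨ ¬(x0 ∧ x0)) ∧ ¬(F ∨ ¬T)
  →2  (¬x0 ∧ ¬¬(x0 ∧ x0)) ∧ ¬(F ∨ ¬T)
  →3  (¬x0 ∧ (x0 ∧ x0)) ∧ ¬(F ∨ ¬T)
  →4  (¬x0 ∧ x0) ∧ ¬(F ∨ ¬T)

Answer: NO — after 4 steps the term is (¬x0 ∧ x0) ∧ ¬(F ∨ ¬T), not yet normal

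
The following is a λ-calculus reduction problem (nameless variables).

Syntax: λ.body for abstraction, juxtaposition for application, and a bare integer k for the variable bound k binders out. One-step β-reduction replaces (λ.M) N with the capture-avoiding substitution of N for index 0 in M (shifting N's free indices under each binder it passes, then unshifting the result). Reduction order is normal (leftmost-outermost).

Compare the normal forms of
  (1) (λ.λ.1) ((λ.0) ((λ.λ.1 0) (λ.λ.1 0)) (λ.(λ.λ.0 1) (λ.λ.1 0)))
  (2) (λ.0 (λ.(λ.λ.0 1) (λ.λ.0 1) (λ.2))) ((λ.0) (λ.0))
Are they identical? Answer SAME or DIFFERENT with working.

Term A:
  start: (λ.λ.1) ((λ.0) ((λ.λ.1 0) (λ.λ.1 0)) (λ.(λ.λ.0 1) (λ.λ.1 0)))
  [1] λ.(λ.0) ((λ.λ.1 0) (λ.λ.1 0)) (λ.(λ.λ.0 1) (λ.λ.1 0))
  [2] λ.(λ.λ.1 0) (λ.λ.1 0) (λ.(λ.λ.0 1) (λ.λ.1 0))
  [3] λ.(λ.(λ.λ.1 0) 0) (λ.(λ.λ.0 1) (λ.λ.1 0))
  [4] λ.(λ.λ.1 0) (λ.(λ.λ.0 1) (λ.λ.1 0))
  [5] λ.λ.(λ.(λ.λ.0 1) (λ.λ.1 0)) 0
  [6] λ.λ.(λ.λ.0 1) (λ.λ.1 0)
  [7] λ.λ.λ.0 (λ.λ.1 0)

Term B:
  start: (λ.0 (λ.(λ.λ.0 1) (λ.λ.0 1) (λ.2))) ((λ.0) (λ.0))
  [1] (λ.0) (λ.0) (λ.(λ.λ.0 1) (λ.λ.0 1) (λ.(λ.0) (λ.0)))
  [2] (λ.0) (λ.(λ.λ.0 1) (λ.λ.0 1) (λ.(λ.0) (λ.0)))
  [3] λ.(λ.λ.0 1) (λ.λ.0 1) (λ.(λ.0) (λ.0))
  [4] λ.(λ.0 (λ.λ.0 1)) (λ.(λ.0) (λ.0))
  [5] λ.(λ.(λ.0) (λ.0)) (λ.λ.0 1)
  [6] λ.(λ.0) (λ.0)
  [7] λ.λ.0

Answer: DIFFERENT — A ⇓ λ.λ.λ.0 (λ.λ.1 0), B ⇓ λ.λ.0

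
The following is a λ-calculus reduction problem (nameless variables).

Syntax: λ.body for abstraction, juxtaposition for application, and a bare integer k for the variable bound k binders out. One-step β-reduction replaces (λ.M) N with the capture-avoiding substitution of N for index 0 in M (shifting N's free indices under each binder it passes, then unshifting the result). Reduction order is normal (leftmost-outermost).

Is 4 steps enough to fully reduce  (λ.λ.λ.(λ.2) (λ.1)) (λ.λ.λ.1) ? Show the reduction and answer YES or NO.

Answer: YES — reaches normal form λ.λ.1 in 2 ≤ 4 steps

Reduction:
  start: (λ.λ.λ.(λ.2) (λ.1)) (λ.λ.λ.1)
  →1  λ.λ.(λ.2) (λ.1)
  →2  λ.λ.1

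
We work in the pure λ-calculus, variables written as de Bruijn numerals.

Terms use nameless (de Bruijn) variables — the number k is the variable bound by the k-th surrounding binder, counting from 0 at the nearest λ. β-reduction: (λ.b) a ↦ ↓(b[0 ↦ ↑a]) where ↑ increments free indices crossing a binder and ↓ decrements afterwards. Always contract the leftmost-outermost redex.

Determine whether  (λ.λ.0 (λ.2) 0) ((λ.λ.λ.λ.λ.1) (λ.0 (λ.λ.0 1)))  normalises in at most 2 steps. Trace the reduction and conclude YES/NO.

Answer: YES — reaches normal form λ.0 (λ.λ.λ.λ.λ.1) 0 in 2 ≤ 2 steps

Reduction:
  start: (λ.λ.0 (λ.2) 0) ((λ.λ.λ.λ.λ.1) (λ.0 (λ.λ.0 1)))
  →1  λ.0 (λ.(λ.λ.λ.λ.λ.1) (λ.0 (λ.λ.0 1))) 0
  →2  λ.0 (λ.λ.λ.λ.λ.1) 0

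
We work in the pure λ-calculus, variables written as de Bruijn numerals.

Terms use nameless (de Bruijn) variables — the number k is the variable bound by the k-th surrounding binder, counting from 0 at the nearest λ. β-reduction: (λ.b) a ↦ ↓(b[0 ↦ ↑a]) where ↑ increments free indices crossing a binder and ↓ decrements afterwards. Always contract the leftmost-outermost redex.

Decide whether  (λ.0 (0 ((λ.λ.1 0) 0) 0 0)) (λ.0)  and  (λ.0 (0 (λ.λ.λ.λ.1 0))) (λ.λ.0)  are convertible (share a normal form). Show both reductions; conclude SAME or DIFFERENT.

Answer: SAME — A ⇓ λ.0, B ⇓ λ.0

Derivation:
Term A:
  start: (λ.0 (0 ((λ.λ.1 0) 0) 0 0)) (λ.0)
  [1] (λ.0) ((λ.0) ((λ.λ.1 0) (λ.0)) (λ.0) (λ.0))
  [2] (λ.0) ((λ.λ.1 0) (λ.0)) (λ.0) (λ.0)
  [3] (λ.λ.1 0) (λ.0) (λ.0) (λ.0)
  [4] (λ.(λ.0) 0) (λ.0) (λ.0)
  [5] (λ.0) (λ.0) (λ.0)
  [6] (λ.0) (λ.0)
  [7] λ.0

Term B:
  start: (λ.0 (0 (λ.λ.λ.λ.1 0))) (λ.λ.0)
  [1] (λ.λ.0) ((λ.λ.0) (λ.λ.λ.λ.1 0))
  [2] λ.0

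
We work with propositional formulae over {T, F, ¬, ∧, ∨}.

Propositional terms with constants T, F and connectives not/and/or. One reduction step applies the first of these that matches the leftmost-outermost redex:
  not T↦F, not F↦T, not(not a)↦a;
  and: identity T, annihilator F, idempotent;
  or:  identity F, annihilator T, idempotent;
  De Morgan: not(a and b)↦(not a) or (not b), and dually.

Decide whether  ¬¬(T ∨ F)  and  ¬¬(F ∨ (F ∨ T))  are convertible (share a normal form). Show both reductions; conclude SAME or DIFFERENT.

Term A:
  start: ¬¬(T ∨ F)
  →1  T ∨ F
  →2  T

Term B:
  start: ¬¬(F ∨ (F ∨ T))
  →1  F ∨ (F ∨ T)
  →2  F ∨ T
  →3  T

Answer: SAME — A ⇓ T, B ⇓ T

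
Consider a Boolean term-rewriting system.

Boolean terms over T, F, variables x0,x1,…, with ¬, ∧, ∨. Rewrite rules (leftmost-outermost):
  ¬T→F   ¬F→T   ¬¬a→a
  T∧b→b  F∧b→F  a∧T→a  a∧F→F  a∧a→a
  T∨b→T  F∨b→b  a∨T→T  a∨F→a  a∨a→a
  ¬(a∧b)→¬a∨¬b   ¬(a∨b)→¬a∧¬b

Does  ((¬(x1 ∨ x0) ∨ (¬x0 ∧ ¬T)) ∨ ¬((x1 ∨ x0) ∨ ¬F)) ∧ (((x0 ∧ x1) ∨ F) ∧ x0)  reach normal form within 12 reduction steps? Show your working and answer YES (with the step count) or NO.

Answer: YES — reaches normal form (¬x1 ∧ ¬x0) ∧ ((x0 ∧ x1) ∧ x0) in 10 ≤ 12 steps

Derivation:
  start: ((¬(x1 ∨ x0) ∨ (¬x0 ∧ ¬T)) ∨ ¬((x1 ∨ x0) ∨ ¬F)) ∧ (((x0 ∧ x1) ∨ F) ∧ x0)
  [1] (((¬x1 ∧ ¬x0) ∨ (¬x0 ∧ ¬T)) ∨ ¬((x1 ∨ x0) ∨ ¬F)) ∧ (((x0 ∧ x1) ∨ F) ∧ x0)
  [2] (((¬x1 ∧ ¬x0) ∨ (¬x0 ∧ F)) ∨ ¬((x1 ∨ x0) ∨ ¬F)) ∧ (((x0 ∧ x1) ∨ F) ∧ x0)
  [3] (((¬x1 ∧ ¬x0) ∨ F) ∨ ¬((x1 ∨ x0) ∨ ¬F)) ∧ (((x0 ∧ x1) ∨ F) ∧ x0)
  [4] ((¬x1 ∧ ¬x0) ∨ ¬((x1 ∨ x0) ∨ ¬F)) ∧ (((x0 ∧ x1) ∨ F) ∧ x0)
  [5] ((¬x1 ∧ ¬x0) ∨ (¬(x1 ∨ x0) ∧ ¬¬F)) ∧ (((x0 ∧ x1) ∨ F) ∧ x0)
  [6] ((¬x1 ∧ ¬x0) ∨ ((¬x1 ∧ ¬x0) ∧ ¬¬F)) ∧ (((x0 ∧ x1) ∨ F) ∧ x0)
  [7] ((¬x1 ∧ ¬x0) ∨ ((¬x1 ∧ ¬x0) ∧ F)) ∧ (((x0 ∧ x1) ∨ F) ∧ x0)
  [8] ((¬x1 ∧ ¬x0) ∨ F) ∧ (((x0 ∧ x1) ∨ F) ∧ x0)
  [9] (¬x1 ∧ ¬x0) ∧ (((x0 ∧ x1) ∨ F) ∧ x0)
  [10] (¬x1 ∧ ¬x0) ∧ ((x0 ∧ x1) ∧ x0)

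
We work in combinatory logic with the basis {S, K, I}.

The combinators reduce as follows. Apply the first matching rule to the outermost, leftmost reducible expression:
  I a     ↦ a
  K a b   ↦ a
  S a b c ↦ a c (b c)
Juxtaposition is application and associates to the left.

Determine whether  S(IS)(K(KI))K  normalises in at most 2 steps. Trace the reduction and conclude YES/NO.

Answer: NO — after 2 steps the term is SK(K(KI)K), not yet normal

Reduction:
  start: S(IS)(K(KI))K
  [1] ISK(K(KI)K)
  [2] SK(K(KI)K)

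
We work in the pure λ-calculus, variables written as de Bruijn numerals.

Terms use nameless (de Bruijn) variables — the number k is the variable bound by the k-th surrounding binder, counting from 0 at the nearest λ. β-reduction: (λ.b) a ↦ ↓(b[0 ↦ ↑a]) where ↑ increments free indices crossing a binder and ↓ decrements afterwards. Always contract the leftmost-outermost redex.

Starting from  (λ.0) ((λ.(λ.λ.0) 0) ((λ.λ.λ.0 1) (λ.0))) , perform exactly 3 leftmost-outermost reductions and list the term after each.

  start: (λ.0) ((λ.(λ.λ.0) 0) ((λ.λ.λ.0 1) (λ.0)))
  step 1: (λ.(λ.λ.0) 0) ((λ.λ.λ.0 1) (λ.0))
  step 2: (λ.λ.0) ((λ.λ.λ.0 1) (λ.0))
  step 3: λ.0

Answer: after 3 steps: λ.0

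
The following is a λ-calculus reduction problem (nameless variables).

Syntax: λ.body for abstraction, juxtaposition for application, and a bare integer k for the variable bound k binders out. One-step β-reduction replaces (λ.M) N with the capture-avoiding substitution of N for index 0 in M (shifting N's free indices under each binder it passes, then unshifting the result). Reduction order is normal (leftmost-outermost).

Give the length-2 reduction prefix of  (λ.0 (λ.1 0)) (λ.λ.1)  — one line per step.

Answer: after 2 steps: λ.λ.(λ.λ.1) 0

Derivation:
  start: (λ.0 (λ.1 0)) (λ.λ.1)
  →1  (λ.λ.1) (λ.(λ.λ.1) 0)
  →2  λ.λ.(λ.λ.1) 0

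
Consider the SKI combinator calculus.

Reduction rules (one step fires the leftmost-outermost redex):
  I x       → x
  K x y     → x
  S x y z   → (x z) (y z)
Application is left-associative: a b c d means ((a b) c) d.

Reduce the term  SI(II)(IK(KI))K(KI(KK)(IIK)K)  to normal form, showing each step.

Answer: normal form = KK  (in 10 steps)

Derivation:
  start: SI(II)(IK(KI))K(KI(KK)(IIK)K)
  [1] I(IK(KI))(II(IK(KI)))K(KI(KK)(IIK)K)
  [2] IK(KI)(II(IK(KI)))K(KI(KK)(IIK)K)
  [3] K(KI)(II(IK(KI)))K(KI(KK)(IIK)K)
  [4] KIK(KI(KK)(IIK)K)
  [5] I(KI(KK)(IIK)K)
  [6] KI(KK)(IIK)K
  [7] I(IIK)K
  [8] IIKK
  [9] IKK
  [10] KK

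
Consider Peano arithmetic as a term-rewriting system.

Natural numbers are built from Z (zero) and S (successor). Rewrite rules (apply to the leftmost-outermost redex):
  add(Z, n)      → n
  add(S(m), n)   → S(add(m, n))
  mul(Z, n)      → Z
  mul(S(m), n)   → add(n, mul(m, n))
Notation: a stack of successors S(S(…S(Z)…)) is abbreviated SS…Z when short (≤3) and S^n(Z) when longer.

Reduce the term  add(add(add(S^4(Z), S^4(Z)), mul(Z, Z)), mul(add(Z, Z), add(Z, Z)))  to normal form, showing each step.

Answer: normal form = S^8(Z)  (in 26 steps)

Derivation:
  start: add(add(add(S^4(Z), S^4(Z)), mul(Z, Z)), mul(add(Z, Z), add(Z, Z)))
  [1] add(add(S(add(SSSZ, S^4(Z))), mul(Z, Z)), mul(add(Z, Z), add(Z, Z)))
  [2] add(S(add(add(SSSZ, S^4(Z)), mul(Z, Z))), mul(add(Z, Z), add(Z, Z)))
  [3] S(add(add(add(SSSZ, S^4(Z)), mul(Z, Z)), mul(add(Z, Z), add(Z, Z))))
  [4] S(add(add(S(add(SSZ, S^4(Z))), mul(Z, Z)), mul(add(Z, Z), add(Z, Z))))
  [5] S(add(S(add(add(SSZ, S^4(Z)), mul(Z, Z))), mul(add(Z, Z), add(Z, Z))))
  [6] S(S(add(add(add(SSZ, S^4(Z)), mul(Z, Z)), mul(add(Z, Z), add(Z, Z)))))
  [7] S(S(add(add(S(add(SZ, S^4(Z))), mul(Z, Z)), mul(add(Z, Z), add(Z, Z)))))
  [8] S(S(add(S(add(add(SZ, S^4(Z)), mul(Z, Z))), mul(add(Z, Z), add(Z, Z)))))
  [9] S(S(S(add(add(add(SZ, S^4(Z)), mul(Z, Z)), mul(add(Z, Z), add(Z, Z))))))
  [10] S(S(S(add(add(S(add(Z, S^4(Z))), mul(Z, Z)), mul(add(Z, Z), add(Z, Z))))))
  [11] S(S(S(add(S(add(add(Z, S^4(Z)), mul(Z, Z))), mul(add(Z, Z), add(Z, Z))))))
  [12] S(S(S(S(add(add(add(Z, S^4(Z)), mul(Z, Z)), mul(add(Z, Z), add(Z, Z)))))))
  [13] S(S(S(S(add(add(S^4(Z), mul(Z, Z)), mul(add(Z, Z), add(Z, Z)))))))
  [14] S(S(S(S(add(S(add(SSSZ, mul(Z, Z))), mul(add(Z, Z), add(Z, Z)))))))
  [15] S(S(S(S(S(add(add(SSSZ, mul(Z, Z)), mul(add(Z, Z), add(Z, Z))))))))
  [16] S(S(S(S(S(add(S(add(SSZ, mul(Z, Z))), mul(add(Z, Z), add(Z, Z))))))))
  [17] S(S(S(S(S(S(add(add(SSZ, mul(Z, Z)), mul(add(Z, Z), add(Z, Z)))))))))
  [18] S(S(S(S(S(S(add(S(add(SZ, mul(Z, Z))), mul(add(Z, Z), add(Z, Z)))))))))
  [19] S(S(S(S(S(S(S(add(add(SZ, mul(Z, Z)), mul(add(Z, Z), add(Z, Z))))))))))
  [20] S(S(S(S(S(S(S(add(S(add(Z, mul(Z, Z))), mul(add(Z, Z), add(Z, Z))))))))))
  [21] S(S(S(S(S(S(S(S(add(add(Z, mul(Z, Z)), mul(add(Z, Z), add(Z, Z)))))))))))
  [22] S(S(S(S(S(S(S(S(add(mul(Z, Z), mul(add(Z, Z), add(Z, Z)))))))))))
  [23] S(S(S(S(S(S(S(S(add(Z, mul(add(Z, Z), add(Z, Z)))))))))))
  [24] S(S(S(S(S(S(S(S(mul(add(Z, Z), add(Z, Z))))))))))
  [25] S(S(S(S(S(S(S(S(mul(Z, add(Z, Z))))))))))
  [26] S^8(Z)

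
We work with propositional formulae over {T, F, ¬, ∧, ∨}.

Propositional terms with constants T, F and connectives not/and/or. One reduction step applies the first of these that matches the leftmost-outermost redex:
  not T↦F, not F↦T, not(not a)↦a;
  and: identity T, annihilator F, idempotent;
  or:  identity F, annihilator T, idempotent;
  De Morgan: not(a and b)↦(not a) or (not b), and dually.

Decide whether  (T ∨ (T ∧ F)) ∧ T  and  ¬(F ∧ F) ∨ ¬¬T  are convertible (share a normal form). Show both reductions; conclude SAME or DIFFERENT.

Term A:
  start: (T ∨ (T ∧ F)) ∧ T
  step 1: T ∨ (T ∧ F)
  step 2: T

Term B:
  start: ¬(F ∧ F) ∨ ¬¬T
  step 1: (¬F ∨ ¬F) ∨ ¬¬T
  step 2: ¬F ∨ ¬¬T
  step 3: T ∨ ¬¬T
  step 4: T

Answer: SAME — A ⇓ T, B ⇓ T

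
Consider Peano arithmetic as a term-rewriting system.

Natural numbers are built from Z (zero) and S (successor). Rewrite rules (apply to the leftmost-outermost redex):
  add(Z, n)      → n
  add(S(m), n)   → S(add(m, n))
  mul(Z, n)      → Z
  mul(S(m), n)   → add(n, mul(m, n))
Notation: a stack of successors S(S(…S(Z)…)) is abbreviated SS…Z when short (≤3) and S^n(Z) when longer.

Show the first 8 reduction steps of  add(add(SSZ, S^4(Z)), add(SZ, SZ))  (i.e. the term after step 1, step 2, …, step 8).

  start: add(add(SSZ, S^4(Z)), add(SZ, SZ))
  [1] add(S(add(SZ, S^4(Z))), add(SZ, SZ))
  [2] S(add(add(SZ, S^4(Z)), add(SZ, SZ)))
  [3] S(add(S(add(Z, S^4(Z))), add(SZ, SZ)))
  [4] S(S(add(add(Z, S^4(Z)), add(SZ, SZ))))
  [5] S(S(add(S^4(Z), add(SZ, SZ))))
  [6] S(S(S(add(SSSZ, add(SZ, SZ)))))
  [7] S(S(S(S(add(SSZ, add(SZ, SZ))))))
  [8] S(S(S(S(S(add(SZ, add(SZ, SZ)))))))

Answer: after 8 steps: S(S(S(S(S(add(SZ, add(SZ, SZ)))))))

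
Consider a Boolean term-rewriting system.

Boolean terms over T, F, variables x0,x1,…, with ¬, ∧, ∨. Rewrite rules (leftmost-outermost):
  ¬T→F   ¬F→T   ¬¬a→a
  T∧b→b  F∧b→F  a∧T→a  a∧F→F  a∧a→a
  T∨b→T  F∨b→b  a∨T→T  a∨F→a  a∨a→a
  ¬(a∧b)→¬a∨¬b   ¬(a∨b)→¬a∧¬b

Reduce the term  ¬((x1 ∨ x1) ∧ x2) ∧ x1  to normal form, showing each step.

Answer: normal form = (¬x1 ∨ ¬x2) ∧ x1  (in 3 steps)

Derivation:
  start: ¬((x1 ∨ x1) ∧ x2) ∧ x1
  step 1: (¬(x1 ∨ x1) ∨ ¬x2) ∧ x1
  step 2: ((¬x1 ∧ ¬x1) ∨ ¬x2) ∧ x1
  step 3: (¬x1 ∨ ¬x2) ∧ x1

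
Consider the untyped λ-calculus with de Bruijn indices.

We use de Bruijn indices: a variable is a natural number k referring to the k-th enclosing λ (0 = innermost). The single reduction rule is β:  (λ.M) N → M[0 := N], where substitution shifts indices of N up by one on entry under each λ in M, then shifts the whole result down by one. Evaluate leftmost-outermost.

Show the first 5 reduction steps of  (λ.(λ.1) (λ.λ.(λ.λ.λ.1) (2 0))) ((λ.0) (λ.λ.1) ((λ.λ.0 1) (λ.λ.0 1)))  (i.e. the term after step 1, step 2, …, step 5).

  start: (λ.(λ.1) (λ.λ.(λ.λ.λ.1) (2 0))) ((λ.0) (λ.λ.1) ((λ.λ.0 1) (λ.λ.0 1)))
  step 1: (λ.(λ.0) (λ.λ.1) ((λ.λ.0 1) (λ.λ.0 1))) (λ.λ.(λ.λ.λ.1) ((λ.0) (λ.λ.1) ((λ.λ.0 1) (λ.λ.0 1)) 0))
  step 2: (λ.0) (λ.λ.1) ((λ.λ.0 1) (λ.λ.0 1))
  step 3: (λ.λ.1) ((λ.λ.0 1) (λ.λ.0 1))
  step 4: λ.(λ.λ.0 1) (λ.λ.0 1)
  step 5: λ.λ.0 (λ.λ.0 1)

Answer: after 5 steps: λ.λ.0 (λ.λ.0 1)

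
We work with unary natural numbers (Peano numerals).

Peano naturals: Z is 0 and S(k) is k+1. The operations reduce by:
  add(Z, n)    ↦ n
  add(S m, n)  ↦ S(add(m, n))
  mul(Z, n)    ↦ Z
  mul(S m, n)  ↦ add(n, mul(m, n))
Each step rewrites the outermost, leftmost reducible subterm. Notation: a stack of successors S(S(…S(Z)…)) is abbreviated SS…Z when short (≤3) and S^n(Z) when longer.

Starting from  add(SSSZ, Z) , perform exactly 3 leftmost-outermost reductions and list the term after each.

  start: add(SSSZ, Z)
  step 1: S(add(SSZ, Z))
  step 2: S(S(add(SZ, Z)))
  step 3: S(S(S(add(Z, Z))))

Answer: after 3 steps: S(S(S(add(Z, Z))))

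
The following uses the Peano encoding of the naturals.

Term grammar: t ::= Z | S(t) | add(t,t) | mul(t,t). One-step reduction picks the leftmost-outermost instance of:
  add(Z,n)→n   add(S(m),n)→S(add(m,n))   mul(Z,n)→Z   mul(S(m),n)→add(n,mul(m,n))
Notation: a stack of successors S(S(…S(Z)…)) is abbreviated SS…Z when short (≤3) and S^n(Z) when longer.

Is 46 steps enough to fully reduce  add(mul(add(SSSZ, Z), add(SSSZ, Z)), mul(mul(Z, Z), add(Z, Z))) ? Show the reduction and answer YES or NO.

  start: add(mul(add(SSSZ, Z), add(SSSZ, Z)), mul(mul(Z, Z), add(Z, Z)))
  [1] add(mul(S(add(SSZ, Z)), add(SSSZ, Z)), mul(mul(Z, Z), add(Z, Z)))
  [2] add(add(add(SSSZ, Z), mul(add(SSZ, Z), add(SSSZ, Z))), mul(mul(Z, Z), add(Z, Z)))
  [3] add(add(S(add(SSZ, Z)), mul(add(SSZ, Z), add(SSSZ, Z))), mul(mul(Z, Z), add(Z, Z)))
  [4] add(S(add(add(SSZ, Z), mul(add(SSZ, Z), add(SSSZ, Z)))), mul(mul(Z, Z), add(Z, Z)))
  [5] S(add(add(add(SSZ, Z), mul(add(SSZ, Z), add(SSSZ, Z))), mul(mul(Z, Z), add(Z, Z))))
  [6] S(add(add(S(add(SZ, Z)), mul(add(SSZ, Z), add(SSSZ, Z))), mul(mul(Z, Z), add(Z, Z))))
  [7] S(add(S(add(add(SZ, Z), mul(add(SSZ, Z), add(SSSZ, Z)))), mul(mul(Z, Z), add(Z, Z))))
  [8] S(S(add(add(add(SZ, Z), mul(add(SSZ, Z), add(SSSZ, Z))), mul(mul(Z, Z), add(Z, Z)))))
  [9] S(S(add(add(S(add(Z, Z)), mul(add(SSZ, Z), add(SSSZ, Z))), mul(mul(Z, Z), add(Z, Z)))))
  [10] S(S(add(S(add(add(Z, Z), mul(add(SSZ, Z), add(SSSZ, Z)))), mul(mul(Z, Z), add(Z, Z)))))
  [11] S(S(S(add(add(add(Z, Z), mul(add(SSZ, Z), add(SSSZ, Z))), mul(mul(Z, Z), add(Z, Z))))))
  [12] S(S(S(add(add(Z, mul(add(SSZ, Z), add(SSSZ, Z))), mul(mul(Z, Z), add(Z, Z))))))
  [13] S(S(S(add(mul(add(SSZ, Z), add(SSSZ, Z)), mul(mul(Z, Z), add(Z, Z))))))
  [14] S(S(S(add(mul(S(add(SZ, Z)), add(SSSZ, Z)), mul(mul(Z, Z), add(Z, Z))))))
  [15] S(S(S(add(add(add(SSSZ, Z), mul(add(SZ, Z), add(SSSZ, Z))), mul(mul(Z, Z), add(Z, Z))))))
  [16] S(S(S(add(add(S(add(SSZ, Z)), mul(add(SZ, Z), add(SSSZ, Z))), mul(mul(Z, Z), add(Z, Z))))))
  [17] S(S(S(add(S(add(add(SSZ, Z), mul(add(SZ, Z), add(SSSZ, Z)))), mul(mul(Z, Z), add(Z, Z))))))
  [18] S(S(S(S(add(add(add(SSZ, Z), mul(add(SZ, Z), add(SSSZ, Z))), mul(mul(Z, Z), add(Z, Z)))))))
  [19] S(S(S(S(add(add(S(add(SZ, Z)), mul(add(SZ, Z), add(SSSZ, Z))), mul(mul(Z, Z), add(Z, Z)))))))
  [20] S(S(S(S(add(S(add(add(SZ, Z), mul(add(SZ, Z), add(SSSZ, Z)))), mul(mul(Z, Z), add(Z, Z)))))))
  [21] S(S(S(S(S(add(add(add(SZ, Z), mul(add(SZ, Z), add(SSSZ, Z))), mul(mul(Z, Z), add(Z, Z))))))))
  [22] S(S(S(S(S(add(add(S(add(Z, Z)), mul(add(SZ, Z), add(SSSZ, Z))), mul(mul(Z, Z), add(Z, Z))))))))
  [23] S(S(S(S(S(add(S(add(add(Z, Z), mul(add(SZ, Z), add(SSSZ, Z)))), mul(mul(Z, Z), add(Z, Z))))))))
  [24] S(S(S(S(S(S(add(add(add(Z, Z), mul(add(SZ, Z), add(SSSZ, Z))), mul(mul(Z, Z), add(Z, Z)))))))))
  [25] S(S(S(S(S(S(add(add(Z, mul(add(SZ, Z), add(SSSZ, Z))), mul(mul(Z, Z), add(Z, Z)))))))))
  [26] S(S(S(S(S(S(add(mul(add(SZ, Z), add(SSSZ, Z)), mul(mul(Z, Z), add(Z, Z)))))))))
  [27] S(S(S(S(S(S(add(mul(S(add(Z, Z)), add(SSSZ, Z)), mul(mul(Z, Z), add(Z, Z)))))))))
  [28] S(S(S(S(S(S(add(add(add(SSSZ, Z), mul(add(Z, Z), add(SSSZ, Z))), mul(mul(Z, Z), add(Z, Z)))))))))
  [29] S(S(S(S(S(S(add(add(S(add(SSZ, Z)), mul(add(Z, Z), add(SSSZ, Z))), mul(mul(Z, Z), add(Z, Z)))))))))
  [30] S(S(S(S(S(S(add(S(add(add(SSZ, Z), mul(add(Z, Z), add(SSSZ, Z)))), mul(mul(Z, Z), add(Z, Z)))))))))
  [31] S(S(S(S(S(S(S(add(add(add(SSZ, Z), mul(add(Z, Z), add(SSSZ, Z))), mul(mul(Z, Z), add(Z, Z))))))))))
  [32] S(S(S(S(S(S(S(add(add(S(add(SZ, Z)), mul(add(Z, Z), add(SSSZ, Z))), mul(mul(Z, Z), add(Z, Z))))))))))
  [33] S(S(S(S(S(S(S(add(S(add(add(SZ, Z), mul(add(Z, Z), add(SSSZ, Z)))), mul(mul(Z, Z), add(Z, Z))))))))))
  [34] S(S(S(S(S(S(S(S(add(add(add(SZ, Z), mul(add(Z, Z), add(SSSZ, Z))), mul(mul(Z, Z), add(Z, Z)))))))))))
  [35] S(S(S(S(S(S(S(S(add(add(S(add(Z, Z)), mul(add(Z, Z), add(SSSZ, Z))), mul(mul(Z, Z), add(Z, Z)))))))))))
  [36] S(S(S(S(S(S(S(S(add(S(add(add(Z, Z), mul(add(Z, Z), add(SSSZ, Z)))), mul(mul(Z, Z), add(Z, Z)))))))))))
  [37] S(S(S(S(S(S(S(S(S(add(add(add(Z, Z), mul(add(Z, Z), add(SSSZ, Z))), mul(mul(Z, Z), add(Z, Z))))))))))))
  [38] S(S(S(S(S(S(S(S(S(add(add(Z, mul(add(Z, Z), add(SSSZ, Z))), mul(mul(Z, Z), add(Z, Z))))))))))))
  [39] S(S(S(S(S(S(S(S(S(add(mul(add(Z, Z), add(SSSZ, Z)), mul(mul(Z, Z), add(Z, Z))))))))))))
  [40] S(S(S(S(S(S(S(S(S(add(mul(Z, add(SSSZ, Z)), mul(mul(Z, Z), add(Z, Z))))))))))))
  [41] S(S(S(S(S(S(S(S(S(add(Z, mul(mul(Z, Z), add(Z, Z))))))))))))
  [42] S(S(S(S(S(S(S(S(S(mul(mul(Z, Z), add(Z, Z)))))))))))
  [43] S(S(S(S(S(S(S(S(S(mul(Z, add(Z, Z)))))))))))
  [44] S^9(Z)

Answer: YES — reaches normal form S^9(Z) in 44 ≤ 46 steps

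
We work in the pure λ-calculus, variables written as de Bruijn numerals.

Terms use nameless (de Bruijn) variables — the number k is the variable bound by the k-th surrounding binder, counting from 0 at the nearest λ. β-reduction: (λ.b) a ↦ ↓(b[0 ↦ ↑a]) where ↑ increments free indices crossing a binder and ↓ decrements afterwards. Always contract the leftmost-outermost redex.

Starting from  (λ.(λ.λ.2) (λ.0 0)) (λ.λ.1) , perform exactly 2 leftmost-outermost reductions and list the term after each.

Answer: after 2 steps: λ.λ.λ.1

Derivation:
  start: (λ.(λ.λ.2) (λ.0 0)) (λ.λ.1)
  [1] (λ.λ.λ.λ.1) (λ.0 0)
  [2] λ.λ.λ.1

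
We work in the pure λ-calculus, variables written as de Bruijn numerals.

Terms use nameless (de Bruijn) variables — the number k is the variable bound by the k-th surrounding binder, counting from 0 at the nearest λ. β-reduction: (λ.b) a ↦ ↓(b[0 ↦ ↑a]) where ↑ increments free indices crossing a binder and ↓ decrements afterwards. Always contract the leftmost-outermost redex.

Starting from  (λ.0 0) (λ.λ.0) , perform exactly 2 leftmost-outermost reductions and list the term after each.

Answer: after 2 steps: λ.0

Reduction:
  start: (λ.0 0) (λ.λ.0)
  [1] (λ.λ.0) (λ.λ.0)
  [2] λ.0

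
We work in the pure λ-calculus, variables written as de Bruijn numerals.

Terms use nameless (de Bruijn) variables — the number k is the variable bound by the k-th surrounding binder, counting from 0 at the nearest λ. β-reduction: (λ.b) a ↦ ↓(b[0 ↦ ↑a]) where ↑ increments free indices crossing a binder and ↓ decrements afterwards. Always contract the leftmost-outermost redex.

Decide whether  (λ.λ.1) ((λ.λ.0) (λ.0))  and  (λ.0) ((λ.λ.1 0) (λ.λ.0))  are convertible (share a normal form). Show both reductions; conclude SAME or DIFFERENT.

Answer: SAME — A ⇓ λ.λ.0, B ⇓ λ.λ.0

Reduction:
Term A:
  start: (λ.λ.1) ((λ.λ.0) (λ.0))
  →1  λ.(λ.λ.0) (λ.0)
  →2  λ.λ.0

Term B:
  start: (λ.0) ((λ.λ.1 0) (λ.λ.0))
  →1  (λ.λ.1 0) (λ.λ.0)
  →2  λ.(λ.λ.0) 0
  →3  λ.λ.0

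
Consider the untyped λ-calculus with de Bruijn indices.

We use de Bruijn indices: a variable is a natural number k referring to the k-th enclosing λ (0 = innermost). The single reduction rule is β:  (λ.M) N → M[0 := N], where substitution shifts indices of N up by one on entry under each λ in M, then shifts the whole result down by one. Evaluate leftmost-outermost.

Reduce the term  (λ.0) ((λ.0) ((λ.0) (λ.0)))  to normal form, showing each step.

  start: (λ.0) ((λ.0) ((λ.0) (λ.0)))
  [1] (λ.0) ((λ.0) (λ.0))
  [2] (λ.0) (λ.0)
  [3] λ.0

Answer: normal form = λ.0  (in 3 steps)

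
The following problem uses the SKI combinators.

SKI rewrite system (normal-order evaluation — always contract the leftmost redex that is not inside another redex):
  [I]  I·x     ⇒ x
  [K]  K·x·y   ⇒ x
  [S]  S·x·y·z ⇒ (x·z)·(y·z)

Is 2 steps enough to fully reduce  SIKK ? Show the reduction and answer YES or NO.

  start: SIKK
  [1] IK(KK)
  [2] K(KK)

Answer: YES — reaches normal form K(KK) in 2 ≤ 2 steps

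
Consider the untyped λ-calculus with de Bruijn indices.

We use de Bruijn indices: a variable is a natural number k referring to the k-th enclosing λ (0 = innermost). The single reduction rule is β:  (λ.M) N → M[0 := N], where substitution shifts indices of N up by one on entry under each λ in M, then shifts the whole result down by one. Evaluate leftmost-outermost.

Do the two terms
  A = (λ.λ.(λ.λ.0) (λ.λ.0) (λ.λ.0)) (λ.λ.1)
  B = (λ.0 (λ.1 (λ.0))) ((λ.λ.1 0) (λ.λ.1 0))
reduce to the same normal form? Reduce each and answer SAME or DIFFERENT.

Answer: DIFFERENT — A ⇓ λ.λ.λ.0, B ⇓ λ.λ.0

Derivation:
Term A:
  start: (λ.λ.(λ.λ.0) (λ.λ.0) (λ.λ.0)) (λ.λ.1)
  step 1: λ.(λ.λ.0) (λ.λ.0) (λ.λ.0)
  step 2: λ.(λ.0) (λ.λ.0)
  step 3: λ.λ.λ.0

Term B:
  start: (λ.0 (λ.1 (λ.0))) ((λ.λ.1 0) (λ.λ.1 0))
  step 1: (λ.λ.1 0) (λ.λ.1 0) (λ.(λ.λ.1 0) (λ.λ.1 0) (λ.0))
  step 2: (λ.(λ.λ.1 0) 0) (λ.(λ.λ.1 0) (λ.λ.1 0) (λ.0))
  step 3: (λ.λ.1 0) (λ.(λ.λ.1 0) (λ.λ.1 0) (λ.0))
  step 4: λ.(λ.(λ.λ.1 0) (λ.λ.1 0) (λ.0)) 0
  step 5: λ.(λ.λ.1 0) (λ.λ.1 0) (λ.0)
  step 6: λ.(λ.(λ.λ.1 0) 0) (λ.0)
  step 7: λ.(λ.λ.1 0) (λ.0)
  step 8: λ.λ.(λ.0) 0
  step 9: λ.λ.0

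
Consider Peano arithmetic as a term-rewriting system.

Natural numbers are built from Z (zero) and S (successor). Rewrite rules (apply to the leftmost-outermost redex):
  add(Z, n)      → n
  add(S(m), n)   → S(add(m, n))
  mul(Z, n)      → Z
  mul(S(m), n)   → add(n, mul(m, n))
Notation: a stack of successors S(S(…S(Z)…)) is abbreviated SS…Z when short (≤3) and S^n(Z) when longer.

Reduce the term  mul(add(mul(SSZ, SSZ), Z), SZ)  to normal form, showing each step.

  start: mul(add(mul(SSZ, SSZ), Z), SZ)
  [1] mul(add(add(SSZ, mul(SZ, SSZ)), Z), SZ)
  [2] mul(add(S(add(SZ, mul(SZ, SSZ))), Z), SZ)
  [3] mul(S(add(add(SZ, mul(SZ, SSZ)), Z)), SZ)
  [4] add(SZ, mul(add(add(SZ, mul(SZ, SSZ)), Z), SZ))
  [5] S(add(Z, mul(add(add(SZ, mul(SZ, SSZ)), Z), SZ)))
  [6] S(mul(add(add(SZ, mul(SZ, SSZ)), Z), SZ))
  [7] S(mul(add(S(add(Z, mul(SZ, SSZ))), Z), SZ))
  [8] S(mul(S(add(add(Z, mul(SZ, SSZ)), Z)), SZ))
  [9] S(add(SZ, mul(add(add(Z, mul(SZ, SSZ)), Z), SZ)))
  [10] S(S(add(Z, mul(add(add(Z, mul(SZ, SSZ)), Z), SZ))))
  [11] S(S(mul(add(add(Z, mul(SZ, SSZ)), Z), SZ)))
  [12] S(S(mul(add(mul(SZ, SSZ), Z), SZ)))
  [13] S(S(mul(add(add(SSZ, mul(Z, SSZ)), Z), SZ)))
  [14] S(S(mul(add(S(add(SZ, mul(Z, SSZ))), Z), SZ)))
  [15] S(S(mul(S(add(add(SZ, mul(Z, SSZ)), Z)), SZ)))
  [16] S(S(add(SZ, mul(add(add(SZ, mul(Z, SSZ)), Z), SZ))))
  [17] S(S(S(add(Z, mul(add(add(SZ, mul(Z, SSZ)), Z), SZ)))))
  [18] S(S(S(mul(add(add(SZ, mul(Z, SSZ)), Z), SZ))))
  [19] S(S(S(mul(add(S(add(Z, mul(Z, SSZ))), Z), SZ))))
  [20] S(S(S(mul(S(add(add(Z, mul(Z, SSZ)), Z)), SZ))))
  [21] S(S(S(add(SZ, mul(add(add(Z, mul(Z, SSZ)), Z), SZ)))))
  [22] S(S(S(S(add(Z, mul(add(add(Z, mul(Z, SSZ)), Z), SZ))))))
  [23] S(S(S(S(mul(add(add(Z, mul(Z, SSZ)), Z), SZ)))))
  [24] S(S(S(S(mul(add(mul(Z, SSZ), Z), SZ)))))
  [25] S(S(S(S(mul(add(Z, Z), SZ)))))
  [26] S(S(S(S(mul(Z, SZ)))))
  [27] S^4(Z)

Answer: normal form = S^4(Z)  (in 27 steps)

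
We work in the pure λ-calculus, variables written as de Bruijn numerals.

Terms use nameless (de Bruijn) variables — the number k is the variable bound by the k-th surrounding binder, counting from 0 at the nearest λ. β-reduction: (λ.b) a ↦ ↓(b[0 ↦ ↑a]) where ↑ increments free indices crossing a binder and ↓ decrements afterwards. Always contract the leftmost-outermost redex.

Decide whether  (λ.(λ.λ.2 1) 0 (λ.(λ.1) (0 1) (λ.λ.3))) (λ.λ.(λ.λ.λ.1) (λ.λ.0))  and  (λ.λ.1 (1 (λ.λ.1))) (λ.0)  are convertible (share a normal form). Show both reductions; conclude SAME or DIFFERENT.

Term A:
  start: (λ.(λ.λ.2 1) 0 (λ.(λ.1) (0 1) (λ.λ.3))) (λ.λ.(λ.λ.λ.1) (λ.λ.0))
  [1] (λ.λ.(λ.λ.(λ.λ.λ.1) (λ.λ.0)) 1) (λ.λ.(λ.λ.λ.1) (λ.λ.0)) (λ.(λ.1) (0 (λ.λ.(λ.λ.λ.1) (λ.λ.0))) (λ.λ.λ.λ.(λ.λ.λ.1) (λ.λ.0)))
  [2] (λ.(λ.λ.(λ.λ.λ.1) (λ.λ.0)) (λ.λ.(λ.λ.λ.1) (λ.λ.0))) (λ.(λ.1) (0 (λ.λ.(λ.λ.λ.1) (λ.λ.0))) (λ.λ.λ.λ.(λ.λ.λ.1) (λ.λ.0)))
  [3] (λ.λ.(λ.λ.λ.1) (λ.λ.0)) (λ.λ.(λ.λ.λ.1) (λ.λ.0))
  [4] λ.(λ.λ.λ.1) (λ.λ.0)
  [5] λ.λ.λ.1

Term B:
  start: (λ.λ.1 (1 (λ.λ.1))) (λ.0)
  [1] λ.(λ.0) ((λ.0) (λ.λ.1))
  [2] λ.(λ.0) (λ.λ.1)
  [3] λ.λ.λ.1

Answer: SAME — A ⇓ λ.λ.λ.1, B ⇓ λ.λ.λ.1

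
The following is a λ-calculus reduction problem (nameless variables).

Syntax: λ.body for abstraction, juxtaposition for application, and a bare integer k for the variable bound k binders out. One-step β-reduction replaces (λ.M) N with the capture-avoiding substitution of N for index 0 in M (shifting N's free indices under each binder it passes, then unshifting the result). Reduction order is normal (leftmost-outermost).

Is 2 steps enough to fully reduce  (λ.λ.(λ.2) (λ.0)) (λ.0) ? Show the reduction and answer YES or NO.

  start: (λ.λ.(λ.2) (λ.0)) (λ.0)
  [1] λ.(λ.λ.0) (λ.0)
  [2] λ.λ.0

Answer: YES — reaches normal form λ.λ.0 in 2 ≤ 2 steps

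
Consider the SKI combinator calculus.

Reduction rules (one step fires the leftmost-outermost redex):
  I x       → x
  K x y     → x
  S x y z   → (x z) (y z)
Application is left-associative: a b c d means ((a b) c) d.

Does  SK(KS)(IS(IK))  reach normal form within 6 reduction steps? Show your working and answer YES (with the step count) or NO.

  start: SK(KS)(IS(IK))
  step 1: K(IS(IK))(KS(IS(IK)))
  step 2: IS(IK)
  step 3: S(IK)
  step 4: SK

Answer: YES — reaches normal form SK in 4 ≤ 6 steps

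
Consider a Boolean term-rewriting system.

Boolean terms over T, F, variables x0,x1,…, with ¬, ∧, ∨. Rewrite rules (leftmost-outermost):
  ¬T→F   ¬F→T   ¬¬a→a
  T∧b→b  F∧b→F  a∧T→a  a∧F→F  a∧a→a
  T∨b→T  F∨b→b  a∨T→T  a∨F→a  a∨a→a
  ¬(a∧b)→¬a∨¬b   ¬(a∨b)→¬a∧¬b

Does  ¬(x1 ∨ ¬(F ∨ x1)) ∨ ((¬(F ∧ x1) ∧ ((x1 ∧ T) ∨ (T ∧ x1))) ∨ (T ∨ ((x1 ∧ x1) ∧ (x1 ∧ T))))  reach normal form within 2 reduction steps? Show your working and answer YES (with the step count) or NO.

  start: ¬(x1 ∨ ¬(F ∨ x1)) ∨ ((¬(F ∧ x1) ∧ ((x1 ∧ T) ∨ (T ∧ x1))) ∨ (T ∨ ((x1 ∧ x1) ∧ (x1 ∧ T))))
  [1] (¬x1 ∧ ¬¬(F ∨ x1)) ∨ ((¬(F ∧ x1) ∧ ((x1 ∧ T) ∨ (T ∧ x1))) ∨ (T ∨ ((x1 ∧ x1) ∧ (x1 ∧ T))))
  [2] (¬x1 ∧ (F ∨ x1)) ∨ ((¬(F ∧ x1) ∧ ((x1 ∧ T) ∨ (T ∧ x1))) ∨ (T ∨ ((x1 ∧ x1) ∧ (x1 ∧ T))))

Answer: NO — after 2 steps the term is (¬x1 ∧ (F ∨ x1)) ∨ ((¬(F ∧ x1) ∧ ((x1 ∧ T) ∨ (T ∧ x1))) ∨ (T ∨ ((x1 ∧ x1) ∧ (x1 ∧ T)))), not yet normal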